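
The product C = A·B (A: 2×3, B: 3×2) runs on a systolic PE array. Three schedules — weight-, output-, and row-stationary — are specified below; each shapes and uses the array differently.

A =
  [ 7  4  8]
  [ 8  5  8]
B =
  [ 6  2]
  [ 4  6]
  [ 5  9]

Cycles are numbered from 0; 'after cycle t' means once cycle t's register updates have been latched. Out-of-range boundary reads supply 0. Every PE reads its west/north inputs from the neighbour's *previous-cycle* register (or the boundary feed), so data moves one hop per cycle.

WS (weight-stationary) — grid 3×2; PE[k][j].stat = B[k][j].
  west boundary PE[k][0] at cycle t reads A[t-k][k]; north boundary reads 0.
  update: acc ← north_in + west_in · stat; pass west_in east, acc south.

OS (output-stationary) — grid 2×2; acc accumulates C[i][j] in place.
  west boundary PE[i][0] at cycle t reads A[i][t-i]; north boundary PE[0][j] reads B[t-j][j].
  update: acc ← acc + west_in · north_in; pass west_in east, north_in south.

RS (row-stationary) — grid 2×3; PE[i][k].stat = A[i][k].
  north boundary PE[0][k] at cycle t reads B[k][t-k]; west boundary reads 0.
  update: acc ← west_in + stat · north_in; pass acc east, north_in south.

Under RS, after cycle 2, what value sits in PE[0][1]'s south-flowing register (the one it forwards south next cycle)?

register = 6

RS on a 2×3 grid — tracing PE[0][1] and its feeders:
  c0 r0c0: 42 / 42 / 6
  c0 r0c1: 0 / 0 / 0
  c1 r0c0: 14 / 14 / 2
  c1 r0c1: 58 / 58 / 4
  c2 r0c0: 0 / 0 / 0
  c2 r0c1: 38 / 38 / 6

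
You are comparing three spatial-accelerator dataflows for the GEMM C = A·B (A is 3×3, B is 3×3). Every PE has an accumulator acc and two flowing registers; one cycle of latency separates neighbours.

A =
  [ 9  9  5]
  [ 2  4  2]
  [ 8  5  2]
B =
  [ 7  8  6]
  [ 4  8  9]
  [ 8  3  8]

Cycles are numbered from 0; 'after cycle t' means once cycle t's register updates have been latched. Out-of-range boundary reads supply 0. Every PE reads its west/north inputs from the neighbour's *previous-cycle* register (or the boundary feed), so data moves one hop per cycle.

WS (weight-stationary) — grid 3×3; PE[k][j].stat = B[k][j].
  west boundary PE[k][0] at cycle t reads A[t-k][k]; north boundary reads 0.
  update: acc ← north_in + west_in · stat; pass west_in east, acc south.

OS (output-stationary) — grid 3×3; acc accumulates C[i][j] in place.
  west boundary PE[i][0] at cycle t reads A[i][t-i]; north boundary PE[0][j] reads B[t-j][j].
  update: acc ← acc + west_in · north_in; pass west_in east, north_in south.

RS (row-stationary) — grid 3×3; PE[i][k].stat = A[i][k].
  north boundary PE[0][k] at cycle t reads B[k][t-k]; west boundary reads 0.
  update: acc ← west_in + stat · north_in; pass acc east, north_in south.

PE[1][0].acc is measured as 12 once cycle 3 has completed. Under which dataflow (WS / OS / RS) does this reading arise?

dataflow = RS

WS (3×3 grid), PE[1][0]:
  cycle 0: PE[1][0] → acc 0, east 0, south 0
  cycle 1: PE[1][0] → acc 99, east 9, south 99
  cycle 2: PE[1][0] → acc 30, east 4, south 30
  cycle 3: PE[1][0] → acc 76, east 5, south 76
OS (3×3 grid), PE[1][0]:
  cycle 0: PE[1][0] → acc 0, east 0, south 0
  cycle 1: PE[1][0] → acc 14, east 2, south 7
  cycle 2: PE[1][0] → acc 30, east 4, south 4
  cycle 3: PE[1][0] → acc 46, east 2, south 8
RS (3×3 grid), PE[1][0]:
  cycle 0: PE[1][0] → acc 0, east 0, south 0
  cycle 1: PE[1][0] → acc 14, east 14, south 7
  cycle 2: PE[1][0] → acc 16, east 16, south 8
  cycle 3: PE[1][0] → acc 12, east 12, south 6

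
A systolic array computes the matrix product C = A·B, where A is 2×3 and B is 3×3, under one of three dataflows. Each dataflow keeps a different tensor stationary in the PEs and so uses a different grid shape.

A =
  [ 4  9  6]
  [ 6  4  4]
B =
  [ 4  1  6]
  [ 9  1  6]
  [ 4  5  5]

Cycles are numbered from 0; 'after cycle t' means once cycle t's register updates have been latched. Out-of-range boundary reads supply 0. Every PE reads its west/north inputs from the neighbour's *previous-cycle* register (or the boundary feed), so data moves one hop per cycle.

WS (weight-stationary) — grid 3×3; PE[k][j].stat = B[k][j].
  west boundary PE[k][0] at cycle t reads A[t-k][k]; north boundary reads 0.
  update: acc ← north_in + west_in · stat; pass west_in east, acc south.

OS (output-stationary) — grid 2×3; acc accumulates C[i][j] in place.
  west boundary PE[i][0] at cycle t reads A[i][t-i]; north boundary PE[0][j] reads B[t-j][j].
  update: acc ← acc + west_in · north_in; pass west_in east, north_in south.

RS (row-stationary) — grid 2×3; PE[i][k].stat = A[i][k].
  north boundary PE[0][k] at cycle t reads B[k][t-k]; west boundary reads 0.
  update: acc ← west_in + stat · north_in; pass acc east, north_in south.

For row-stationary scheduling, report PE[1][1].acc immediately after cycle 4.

RS 2×3: PE[1][1] cycle-by-cycle (with neighbour feeds):
  t=0 PE[0][1]: acc=0 h=0 v=0
  t=0 PE[1][0]: acc=0 h=0 v=0
  t=0 PE[1][1]: acc=0 h=0 v=0
  t=1 PE[0][1]: acc=97 h=97 v=9
  t=1 PE[1][0]: acc=24 h=24 v=4
  t=1 PE[1][1]: acc=0 h=0 v=0
  t=2 PE[0][1]: acc=13 h=13 v=1
  t=2 PE[1][0]: acc=6 h=6 v=1
  t=2 PE[1][1]: acc=60 h=60 v=9
  t=3 PE[0][1]: acc=78 h=78 v=6
  t=3 PE[1][0]: acc=36 h=36 v=6
  t=3 PE[1][1]: acc=10 h=10 v=1
  t=4 PE[0][1]: acc=0 h=0 v=0
  t=4 PE[1][0]: acc=0 h=0 v=0
  t=4 PE[1][1]: acc=60 h=60 v=6

PE[1][1].acc = 60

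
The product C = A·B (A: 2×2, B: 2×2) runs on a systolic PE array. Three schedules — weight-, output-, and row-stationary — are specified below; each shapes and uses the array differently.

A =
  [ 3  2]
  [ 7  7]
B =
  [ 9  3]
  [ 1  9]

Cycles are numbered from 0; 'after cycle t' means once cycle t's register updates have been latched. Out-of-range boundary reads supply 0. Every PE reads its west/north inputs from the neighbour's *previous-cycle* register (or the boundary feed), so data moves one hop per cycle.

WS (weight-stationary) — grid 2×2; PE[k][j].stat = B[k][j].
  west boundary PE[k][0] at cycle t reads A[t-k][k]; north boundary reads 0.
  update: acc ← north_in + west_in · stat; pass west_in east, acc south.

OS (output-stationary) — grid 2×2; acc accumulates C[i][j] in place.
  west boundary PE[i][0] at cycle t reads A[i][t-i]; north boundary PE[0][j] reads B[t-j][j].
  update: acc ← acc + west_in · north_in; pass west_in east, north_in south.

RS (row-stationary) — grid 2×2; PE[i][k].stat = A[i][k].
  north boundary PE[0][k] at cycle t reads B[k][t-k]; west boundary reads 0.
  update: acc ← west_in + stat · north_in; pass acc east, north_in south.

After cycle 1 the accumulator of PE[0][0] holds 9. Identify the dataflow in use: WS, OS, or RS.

Under WS (2×2), PE[0][0]:
  0: (0,0).acc=27  regs=<3,27>
  1: (0,0).acc=63  regs=<7,63>
Under OS (2×2), PE[0][0]:
  0: (0,0).acc=27  regs=<3,9>
  1: (0,0).acc=29  regs=<2,1>
Under RS (2×2), PE[0][0]:
  0: (0,0).acc=27  regs=<27,9>
  1: (0,0).acc=9  regs=<9,3>

dataflow = RS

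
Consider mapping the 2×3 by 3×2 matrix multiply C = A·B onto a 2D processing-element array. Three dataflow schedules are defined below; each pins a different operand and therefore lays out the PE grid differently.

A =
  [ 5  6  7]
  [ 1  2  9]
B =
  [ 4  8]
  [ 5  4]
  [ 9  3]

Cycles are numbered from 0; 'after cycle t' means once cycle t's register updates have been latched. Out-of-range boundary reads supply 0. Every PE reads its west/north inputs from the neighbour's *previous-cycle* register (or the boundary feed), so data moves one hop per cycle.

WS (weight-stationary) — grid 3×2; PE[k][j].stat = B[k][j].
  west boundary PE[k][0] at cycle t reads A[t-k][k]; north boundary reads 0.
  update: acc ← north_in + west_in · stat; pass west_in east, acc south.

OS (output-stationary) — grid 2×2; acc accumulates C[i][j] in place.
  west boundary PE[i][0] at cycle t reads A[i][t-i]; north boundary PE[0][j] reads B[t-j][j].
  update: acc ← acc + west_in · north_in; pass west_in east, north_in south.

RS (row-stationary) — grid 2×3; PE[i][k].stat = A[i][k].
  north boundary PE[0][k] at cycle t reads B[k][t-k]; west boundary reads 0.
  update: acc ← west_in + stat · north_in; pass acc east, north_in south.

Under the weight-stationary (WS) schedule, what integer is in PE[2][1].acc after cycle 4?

WS 3×2: PE[2][1] cycle-by-cycle (with neighbour feeds):
  [0] (1,1) acc=0 (h:0 v:0)
  [0] (2,0) acc=0 (h:0 v:0)
  [0] (2,1) acc=0 (h:0 v:0)
  [1] (1,1) acc=0 (h:0 v:0)
  [1] (2,0) acc=0 (h:0 v:0)
  [1] (2,1) acc=0 (h:0 v:0)
  [2] (1,1) acc=64 (h:6 v:64)
  [2] (2,0) acc=113 (h:7 v:113)
  [2] (2,1) acc=0 (h:0 v:0)
  [3] (1,1) acc=16 (h:2 v:16)
  [3] (2,0) acc=95 (h:9 v:95)
  [3] (2,1) acc=85 (h:7 v:85)
  [4] (1,1) acc=0 (h:0 v:0)
  [4] (2,0) acc=0 (h:0 v:0)
  [4] (2,1) acc=43 (h:9 v:43)

PE[2][1].acc = 43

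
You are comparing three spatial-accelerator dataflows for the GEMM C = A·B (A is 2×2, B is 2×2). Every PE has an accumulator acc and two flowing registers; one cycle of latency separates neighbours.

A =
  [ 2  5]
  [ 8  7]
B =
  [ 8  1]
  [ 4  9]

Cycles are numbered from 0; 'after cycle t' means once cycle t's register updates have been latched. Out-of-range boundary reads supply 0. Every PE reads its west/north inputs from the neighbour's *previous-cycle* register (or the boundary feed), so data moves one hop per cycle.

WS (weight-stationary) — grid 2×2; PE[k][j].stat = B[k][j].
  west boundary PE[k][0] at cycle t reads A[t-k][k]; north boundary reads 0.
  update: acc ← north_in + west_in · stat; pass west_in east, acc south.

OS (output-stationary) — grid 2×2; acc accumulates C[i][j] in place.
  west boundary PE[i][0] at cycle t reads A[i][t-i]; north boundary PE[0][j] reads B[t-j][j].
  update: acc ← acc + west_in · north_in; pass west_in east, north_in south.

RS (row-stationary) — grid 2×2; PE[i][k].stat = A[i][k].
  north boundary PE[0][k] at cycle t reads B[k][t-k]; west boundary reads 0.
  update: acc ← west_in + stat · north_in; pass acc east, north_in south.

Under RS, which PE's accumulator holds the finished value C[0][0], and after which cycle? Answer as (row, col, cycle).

RS: C[0][0] accumulates in PE[0][1]:
  0: (0,1).acc=0  regs=<0,0>
  1: (0,1).acc=36  regs=<36,4>

(row, col, cycle) = (0, 1, 1)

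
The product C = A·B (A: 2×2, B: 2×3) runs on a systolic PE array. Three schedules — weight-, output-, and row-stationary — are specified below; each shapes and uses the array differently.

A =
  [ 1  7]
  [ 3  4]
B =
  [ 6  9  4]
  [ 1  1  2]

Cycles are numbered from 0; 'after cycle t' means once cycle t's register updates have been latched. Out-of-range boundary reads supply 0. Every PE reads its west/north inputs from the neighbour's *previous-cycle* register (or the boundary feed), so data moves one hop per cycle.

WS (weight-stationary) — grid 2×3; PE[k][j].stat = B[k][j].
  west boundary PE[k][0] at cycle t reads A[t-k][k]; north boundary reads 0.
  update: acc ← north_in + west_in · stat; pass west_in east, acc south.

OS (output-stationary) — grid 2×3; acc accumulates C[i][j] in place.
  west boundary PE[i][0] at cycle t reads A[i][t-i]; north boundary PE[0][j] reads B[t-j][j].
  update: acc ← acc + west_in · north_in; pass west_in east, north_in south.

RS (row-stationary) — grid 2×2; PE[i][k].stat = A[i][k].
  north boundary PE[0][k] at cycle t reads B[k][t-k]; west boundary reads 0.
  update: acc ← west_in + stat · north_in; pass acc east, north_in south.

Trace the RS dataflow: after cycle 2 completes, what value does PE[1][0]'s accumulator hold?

RS (2×2). Following PE[1][0] plus its west/north inputs:
  t=0 PE[0][0]: acc=6 h=6 v=6
  t=0 PE[1][0]: acc=0 h=0 v=0
  t=1 PE[0][0]: acc=9 h=9 v=9
  t=1 PE[1][0]: acc=18 h=18 v=6
  t=2 PE[0][0]: acc=4 h=4 v=4
  t=2 PE[1][0]: acc=27 h=27 v=9

PE[1][0].acc = 27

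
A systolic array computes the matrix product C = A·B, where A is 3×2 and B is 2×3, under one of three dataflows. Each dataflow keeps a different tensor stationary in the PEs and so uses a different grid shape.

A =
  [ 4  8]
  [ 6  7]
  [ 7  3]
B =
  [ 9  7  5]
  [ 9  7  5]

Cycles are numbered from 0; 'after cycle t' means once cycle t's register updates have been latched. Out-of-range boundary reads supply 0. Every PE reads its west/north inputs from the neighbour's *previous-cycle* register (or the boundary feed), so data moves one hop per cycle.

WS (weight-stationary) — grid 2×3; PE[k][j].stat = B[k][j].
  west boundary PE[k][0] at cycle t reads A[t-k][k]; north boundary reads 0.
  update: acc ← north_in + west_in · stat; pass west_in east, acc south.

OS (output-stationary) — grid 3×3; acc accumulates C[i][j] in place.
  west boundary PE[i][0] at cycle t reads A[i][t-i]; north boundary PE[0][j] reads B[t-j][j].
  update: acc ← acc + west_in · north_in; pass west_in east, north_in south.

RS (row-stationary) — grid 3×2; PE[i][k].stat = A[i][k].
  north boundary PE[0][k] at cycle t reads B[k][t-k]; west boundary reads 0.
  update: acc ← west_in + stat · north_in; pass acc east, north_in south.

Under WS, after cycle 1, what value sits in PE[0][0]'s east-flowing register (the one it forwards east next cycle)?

WS 2×3: PE[0][0] cycle-by-cycle (with neighbour feeds):
  [0] (0,0) acc=36 (h:4 v:36)
  [1] (0,0) acc=54 (h:6 v:54)

register = 6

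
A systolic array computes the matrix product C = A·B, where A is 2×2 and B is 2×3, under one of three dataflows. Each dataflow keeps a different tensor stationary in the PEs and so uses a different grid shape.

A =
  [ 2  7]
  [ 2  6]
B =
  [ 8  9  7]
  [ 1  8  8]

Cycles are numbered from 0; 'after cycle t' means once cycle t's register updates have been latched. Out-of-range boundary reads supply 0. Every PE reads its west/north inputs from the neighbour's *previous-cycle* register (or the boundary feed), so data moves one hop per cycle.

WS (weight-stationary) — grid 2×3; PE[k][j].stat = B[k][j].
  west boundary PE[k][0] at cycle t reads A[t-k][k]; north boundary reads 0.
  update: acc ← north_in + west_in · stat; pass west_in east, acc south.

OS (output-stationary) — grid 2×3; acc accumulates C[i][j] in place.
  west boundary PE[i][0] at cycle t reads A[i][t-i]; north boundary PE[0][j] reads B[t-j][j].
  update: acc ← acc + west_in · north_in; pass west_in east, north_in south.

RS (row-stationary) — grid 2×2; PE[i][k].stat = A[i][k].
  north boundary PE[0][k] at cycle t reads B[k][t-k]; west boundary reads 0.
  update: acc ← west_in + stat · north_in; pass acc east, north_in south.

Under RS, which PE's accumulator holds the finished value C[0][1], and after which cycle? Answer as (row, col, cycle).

RS: C[0][1] accumulates in PE[0][1]:
  0: (0,1).acc=0  regs=<0,0>
  1: (0,1).acc=23  regs=<23,1>
  2: (0,1).acc=74  regs=<74,8>

(row, col, cycle) = (0, 1, 2)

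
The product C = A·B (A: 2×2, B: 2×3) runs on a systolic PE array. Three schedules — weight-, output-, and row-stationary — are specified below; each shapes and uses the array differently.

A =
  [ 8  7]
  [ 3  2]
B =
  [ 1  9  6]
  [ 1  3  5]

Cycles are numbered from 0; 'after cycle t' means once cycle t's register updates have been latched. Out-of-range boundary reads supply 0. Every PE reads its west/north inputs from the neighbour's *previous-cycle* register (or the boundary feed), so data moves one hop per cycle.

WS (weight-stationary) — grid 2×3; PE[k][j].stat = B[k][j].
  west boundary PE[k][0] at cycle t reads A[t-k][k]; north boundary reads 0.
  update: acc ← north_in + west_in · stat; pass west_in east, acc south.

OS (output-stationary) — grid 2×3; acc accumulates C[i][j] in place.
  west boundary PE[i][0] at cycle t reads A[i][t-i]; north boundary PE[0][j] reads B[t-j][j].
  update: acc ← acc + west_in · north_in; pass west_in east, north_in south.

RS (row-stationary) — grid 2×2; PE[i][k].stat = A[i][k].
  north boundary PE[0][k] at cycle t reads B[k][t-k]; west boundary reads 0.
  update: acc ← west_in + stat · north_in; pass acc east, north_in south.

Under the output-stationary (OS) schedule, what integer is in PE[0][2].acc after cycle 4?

PE[0][2].acc = 83

Tracing OS — 2×3 array, target PE[0][2]:
  [0] (0,1) acc=0 (h:0 v:0)
  [0] (0,2) acc=0 (h:0 v:0)
  [1] (0,1) acc=72 (h:8 v:9)
  [1] (0,2) acc=0 (h:0 v:0)
  [2] (0,1) acc=93 (h:7 v:3)
  [2] (0,2) acc=48 (h:8 v:6)
  [3] (0,1) acc=93 (h:0 v:0)
  [3] (0,2) acc=83 (h:7 v:5)
  [4] (0,1) acc=93 (h:0 v:0)
  [4] (0,2) acc=83 (h:0 v:0)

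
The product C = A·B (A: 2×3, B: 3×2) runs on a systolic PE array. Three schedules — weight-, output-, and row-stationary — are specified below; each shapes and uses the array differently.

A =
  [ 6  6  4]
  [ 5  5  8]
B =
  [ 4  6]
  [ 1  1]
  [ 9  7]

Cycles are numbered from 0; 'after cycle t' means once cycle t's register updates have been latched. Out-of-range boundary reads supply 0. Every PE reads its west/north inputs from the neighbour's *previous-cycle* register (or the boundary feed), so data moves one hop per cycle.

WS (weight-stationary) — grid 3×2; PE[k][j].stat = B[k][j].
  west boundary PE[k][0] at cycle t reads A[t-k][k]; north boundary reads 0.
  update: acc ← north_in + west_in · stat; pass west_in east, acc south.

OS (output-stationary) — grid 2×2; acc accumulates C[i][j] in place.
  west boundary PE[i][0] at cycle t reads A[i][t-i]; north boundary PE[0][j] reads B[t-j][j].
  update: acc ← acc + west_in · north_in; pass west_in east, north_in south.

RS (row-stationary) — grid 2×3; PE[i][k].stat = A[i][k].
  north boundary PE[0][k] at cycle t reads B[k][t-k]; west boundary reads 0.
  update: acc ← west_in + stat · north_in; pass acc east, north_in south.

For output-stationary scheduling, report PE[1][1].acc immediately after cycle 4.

PE[1][1].acc = 91

OS (2×2). Following PE[1][1] plus its west/north inputs:
  step 0 · PE0,1: acc=0; fwd→0 fwd↓0
  step 0 · PE1,0: acc=0; fwd→0 fwd↓0
  step 0 · PE1,1: acc=0; fwd→0 fwd↓0
  step 1 · PE0,1: acc=36; fwd→6 fwd↓6
  step 1 · PE1,0: acc=20; fwd→5 fwd↓4
  step 1 · PE1,1: acc=0; fwd→0 fwd↓0
  step 2 · PE0,1: acc=42; fwd→6 fwd↓1
  step 2 · PE1,0: acc=25; fwd→5 fwd↓1
  step 2 · PE1,1: acc=30; fwd→5 fwd↓6
  step 3 · PE0,1: acc=70; fwd→4 fwd↓7
  step 3 · PE1,0: acc=97; fwd→8 fwd↓9
  step 3 · PE1,1: acc=35; fwd→5 fwd↓1
  step 4 · PE0,1: acc=70; fwd→0 fwd↓0
  step 4 · PE1,0: acc=97; fwd→0 fwd↓0
  step 4 · PE1,1: acc=91; fwd→8 fwd↓7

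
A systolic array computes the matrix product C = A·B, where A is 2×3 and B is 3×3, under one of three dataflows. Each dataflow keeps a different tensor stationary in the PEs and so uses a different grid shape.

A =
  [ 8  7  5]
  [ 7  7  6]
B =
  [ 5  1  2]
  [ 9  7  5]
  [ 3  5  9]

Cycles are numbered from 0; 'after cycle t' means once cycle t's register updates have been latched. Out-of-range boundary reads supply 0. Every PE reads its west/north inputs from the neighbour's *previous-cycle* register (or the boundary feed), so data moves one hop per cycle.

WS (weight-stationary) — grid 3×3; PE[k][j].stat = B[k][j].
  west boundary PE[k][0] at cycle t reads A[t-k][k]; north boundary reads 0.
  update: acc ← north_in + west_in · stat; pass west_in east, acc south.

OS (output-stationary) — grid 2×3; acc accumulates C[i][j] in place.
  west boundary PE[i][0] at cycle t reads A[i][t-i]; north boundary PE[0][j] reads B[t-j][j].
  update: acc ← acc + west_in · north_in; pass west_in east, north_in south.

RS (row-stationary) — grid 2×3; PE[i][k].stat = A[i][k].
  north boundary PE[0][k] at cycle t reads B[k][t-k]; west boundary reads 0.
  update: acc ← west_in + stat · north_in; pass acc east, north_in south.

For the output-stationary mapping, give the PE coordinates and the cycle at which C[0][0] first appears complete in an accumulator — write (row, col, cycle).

Under OS, C[0][0] lands at PE[0][0]:
  0: (0,0).acc=40  regs=<8,5>
  1: (0,0).acc=103  regs=<7,9>
  2: (0,0).acc=118  regs=<5,3>

(row, col, cycle) = (0, 0, 2)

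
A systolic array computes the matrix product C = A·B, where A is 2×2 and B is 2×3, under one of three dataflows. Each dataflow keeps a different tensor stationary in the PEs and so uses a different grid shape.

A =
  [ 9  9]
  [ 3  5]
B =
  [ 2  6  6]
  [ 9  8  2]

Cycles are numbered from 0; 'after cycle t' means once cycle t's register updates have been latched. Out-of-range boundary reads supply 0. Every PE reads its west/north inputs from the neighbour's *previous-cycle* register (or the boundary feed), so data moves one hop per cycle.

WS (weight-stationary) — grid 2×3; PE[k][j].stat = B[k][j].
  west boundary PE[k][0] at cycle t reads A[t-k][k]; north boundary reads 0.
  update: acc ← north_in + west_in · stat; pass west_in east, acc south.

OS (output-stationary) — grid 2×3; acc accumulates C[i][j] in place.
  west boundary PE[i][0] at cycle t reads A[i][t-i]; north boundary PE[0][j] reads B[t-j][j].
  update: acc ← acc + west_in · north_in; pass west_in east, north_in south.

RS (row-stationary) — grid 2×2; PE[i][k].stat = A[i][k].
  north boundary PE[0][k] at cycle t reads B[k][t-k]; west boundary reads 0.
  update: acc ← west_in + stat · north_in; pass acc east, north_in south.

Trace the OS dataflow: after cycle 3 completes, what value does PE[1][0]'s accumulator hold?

OS (2×3). Following PE[1][0] plus its west/north inputs:
  after 0 — PE[0][0] acc=18, pass-E 9, pass-S 2
  after 0 — PE[1][0] acc=0, pass-E 0, pass-S 0
  after 1 — PE[0][0] acc=99, pass-E 9, pass-S 9
  after 1 — PE[1][0] acc=6, pass-E 3, pass-S 2
  after 2 — PE[0][0] acc=99, pass-E 0, pass-S 0
  after 2 — PE[1][0] acc=51, pass-E 5, pass-S 9
  after 3 — PE[0][0] acc=99, pass-E 0, pass-S 0
  after 3 — PE[1][0] acc=51, pass-E 0, pass-S 0

PE[1][0].acc = 51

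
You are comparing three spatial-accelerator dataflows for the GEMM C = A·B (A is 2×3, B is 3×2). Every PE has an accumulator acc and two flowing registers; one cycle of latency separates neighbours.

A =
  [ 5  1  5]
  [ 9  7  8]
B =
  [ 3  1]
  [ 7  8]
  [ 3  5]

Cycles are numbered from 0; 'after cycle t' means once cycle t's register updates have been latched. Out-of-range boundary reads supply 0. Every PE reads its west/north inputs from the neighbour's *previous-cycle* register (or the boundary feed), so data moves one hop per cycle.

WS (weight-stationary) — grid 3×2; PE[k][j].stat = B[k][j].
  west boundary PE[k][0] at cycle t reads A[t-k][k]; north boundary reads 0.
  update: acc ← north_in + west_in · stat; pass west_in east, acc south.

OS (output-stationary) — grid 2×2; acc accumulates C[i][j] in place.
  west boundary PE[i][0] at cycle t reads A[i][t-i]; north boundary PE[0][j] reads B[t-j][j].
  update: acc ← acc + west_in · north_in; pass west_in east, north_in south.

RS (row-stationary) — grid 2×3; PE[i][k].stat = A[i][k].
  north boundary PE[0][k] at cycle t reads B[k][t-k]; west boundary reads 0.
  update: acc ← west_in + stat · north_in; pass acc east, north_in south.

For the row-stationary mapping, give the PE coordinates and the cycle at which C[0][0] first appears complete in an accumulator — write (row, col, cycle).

RS: C[0][0] accumulates in PE[0][2]:
  t=0 PE[0][2]: acc=0 h=0 v=0
  t=1 PE[0][2]: acc=0 h=0 v=0
  t=2 PE[0][2]: acc=37 h=37 v=3

(row, col, cycle) = (0, 2, 2)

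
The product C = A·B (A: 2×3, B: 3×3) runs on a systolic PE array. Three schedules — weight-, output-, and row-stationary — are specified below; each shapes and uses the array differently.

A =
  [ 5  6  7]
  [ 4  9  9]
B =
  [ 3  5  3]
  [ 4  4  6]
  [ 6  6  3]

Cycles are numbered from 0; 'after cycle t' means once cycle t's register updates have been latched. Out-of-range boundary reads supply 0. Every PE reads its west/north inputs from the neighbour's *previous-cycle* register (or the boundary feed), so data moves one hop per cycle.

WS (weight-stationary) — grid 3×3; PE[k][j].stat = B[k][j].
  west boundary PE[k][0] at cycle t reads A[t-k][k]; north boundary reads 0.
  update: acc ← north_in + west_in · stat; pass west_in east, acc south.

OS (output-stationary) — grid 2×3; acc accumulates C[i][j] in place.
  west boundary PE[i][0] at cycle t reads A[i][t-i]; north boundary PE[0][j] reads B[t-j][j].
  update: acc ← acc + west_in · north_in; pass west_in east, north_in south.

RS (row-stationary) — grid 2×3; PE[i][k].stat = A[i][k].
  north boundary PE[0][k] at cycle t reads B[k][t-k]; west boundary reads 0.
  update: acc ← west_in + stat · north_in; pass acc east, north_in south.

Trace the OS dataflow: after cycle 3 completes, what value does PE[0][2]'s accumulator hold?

PE[0][2].acc = 51

Tracing OS — 2×3 array, target PE[0][2]:
  0: (0,1).acc=0  regs=<0,0>
  0: (0,2).acc=0  regs=<0,0>
  1: (0,1).acc=25  regs=<5,5>
  1: (0,2).acc=0  regs=<0,0>
  2: (0,1).acc=49  regs=<6,4>
  2: (0,2).acc=15  regs=<5,3>
  3: (0,1).acc=91  regs=<7,6>
  3: (0,2).acc=51  regs=<6,6>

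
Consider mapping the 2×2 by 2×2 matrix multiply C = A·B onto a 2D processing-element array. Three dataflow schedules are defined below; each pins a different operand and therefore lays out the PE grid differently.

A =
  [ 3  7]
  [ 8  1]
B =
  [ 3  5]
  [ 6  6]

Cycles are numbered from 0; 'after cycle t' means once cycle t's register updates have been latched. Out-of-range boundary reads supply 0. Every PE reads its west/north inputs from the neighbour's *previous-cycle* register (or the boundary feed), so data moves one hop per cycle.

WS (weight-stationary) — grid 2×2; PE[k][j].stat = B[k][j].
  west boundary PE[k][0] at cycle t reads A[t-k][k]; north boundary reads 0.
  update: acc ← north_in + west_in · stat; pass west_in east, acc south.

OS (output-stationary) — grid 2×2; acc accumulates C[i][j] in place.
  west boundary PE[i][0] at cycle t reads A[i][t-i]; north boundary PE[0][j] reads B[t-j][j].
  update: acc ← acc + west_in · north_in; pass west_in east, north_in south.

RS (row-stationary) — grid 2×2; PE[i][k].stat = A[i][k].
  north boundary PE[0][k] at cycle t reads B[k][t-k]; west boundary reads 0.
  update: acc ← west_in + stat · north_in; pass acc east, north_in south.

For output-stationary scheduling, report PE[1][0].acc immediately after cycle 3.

PE[1][0].acc = 30

OS (2×2). Following PE[1][0] plus its west/north inputs:
  after 0 — PE[0][0] acc=9, pass-E 3, pass-S 3
  after 0 — PE[1][0] acc=0, pass-E 0, pass-S 0
  after 1 — PE[0][0] acc=51, pass-E 7, pass-S 6
  after 1 — PE[1][0] acc=24, pass-E 8, pass-S 3
  after 2 — PE[0][0] acc=51, pass-E 0, pass-S 0
  after 2 — PE[1][0] acc=30, pass-E 1, pass-S 6
  after 3 — PE[0][0] acc=51, pass-E 0, pass-S 0
  after 3 — PE[1][0] acc=30, pass-E 0, pass-S 0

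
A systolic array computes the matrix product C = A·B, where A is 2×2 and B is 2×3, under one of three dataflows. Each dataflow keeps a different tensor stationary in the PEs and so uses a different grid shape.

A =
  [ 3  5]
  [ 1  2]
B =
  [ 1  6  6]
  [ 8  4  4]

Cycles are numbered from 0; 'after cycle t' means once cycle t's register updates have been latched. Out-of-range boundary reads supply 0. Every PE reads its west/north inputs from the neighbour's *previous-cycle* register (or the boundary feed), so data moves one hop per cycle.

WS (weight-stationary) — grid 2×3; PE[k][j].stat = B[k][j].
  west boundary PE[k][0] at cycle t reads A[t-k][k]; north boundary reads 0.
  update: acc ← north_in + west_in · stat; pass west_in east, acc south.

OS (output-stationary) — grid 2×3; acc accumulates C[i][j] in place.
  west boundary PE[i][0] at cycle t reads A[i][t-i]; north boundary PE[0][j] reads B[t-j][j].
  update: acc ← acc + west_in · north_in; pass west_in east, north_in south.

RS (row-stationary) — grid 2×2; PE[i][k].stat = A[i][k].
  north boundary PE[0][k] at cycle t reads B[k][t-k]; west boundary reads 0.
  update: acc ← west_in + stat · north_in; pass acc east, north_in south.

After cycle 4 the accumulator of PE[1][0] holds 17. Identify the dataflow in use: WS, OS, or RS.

Under WS (2×3), PE[1][0]:
  @0  [1,0]  acc 0  |  →0  ↓0
  @1  [1,0]  acc 43  |  →5  ↓43
  @2  [1,0]  acc 17  |  →2  ↓17
  @3  [1,0]  acc 0  |  →0  ↓0
  @4  [1,0]  acc 0  |  →0  ↓0
Under OS (2×3), PE[1][0]:
  @0  [1,0]  acc 0  |  →0  ↓0
  @1  [1,0]  acc 1  |  →1  ↓1
  @2  [1,0]  acc 17  |  →2  ↓8
  @3  [1,0]  acc 17  |  →0  ↓0
  @4  [1,0]  acc 17  |  →0  ↓0
Under RS (2×2), PE[1][0]:
  @0  [1,0]  acc 0  |  →0  ↓0
  @1  [1,0]  acc 1  |  →1  ↓1
  @2  [1,0]  acc 6  |  →6  ↓6
  @3  [1,0]  acc 6  |  →6  ↓6
  @4  [1,0]  acc 0  |  →0  ↓0

dataflow = OS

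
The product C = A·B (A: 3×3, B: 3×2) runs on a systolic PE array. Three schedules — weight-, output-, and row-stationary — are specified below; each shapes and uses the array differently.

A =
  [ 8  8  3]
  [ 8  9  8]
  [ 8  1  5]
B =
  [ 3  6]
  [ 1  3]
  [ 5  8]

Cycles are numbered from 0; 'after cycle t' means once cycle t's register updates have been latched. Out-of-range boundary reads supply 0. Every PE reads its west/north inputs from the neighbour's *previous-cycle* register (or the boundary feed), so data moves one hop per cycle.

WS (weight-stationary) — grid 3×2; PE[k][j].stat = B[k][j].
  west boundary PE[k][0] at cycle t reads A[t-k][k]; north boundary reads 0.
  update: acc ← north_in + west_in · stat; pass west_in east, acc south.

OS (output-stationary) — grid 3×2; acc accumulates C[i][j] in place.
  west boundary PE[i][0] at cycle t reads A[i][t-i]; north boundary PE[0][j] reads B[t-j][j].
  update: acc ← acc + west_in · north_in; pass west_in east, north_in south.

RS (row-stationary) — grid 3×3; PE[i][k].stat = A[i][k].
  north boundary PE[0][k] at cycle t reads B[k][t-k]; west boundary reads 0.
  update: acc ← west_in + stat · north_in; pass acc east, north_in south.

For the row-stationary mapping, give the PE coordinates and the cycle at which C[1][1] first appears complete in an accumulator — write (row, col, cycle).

(row, col, cycle) = (1, 2, 4)

RS: C[1][1] accumulates in PE[1][2]:
  cycle 0: PE[1][2] → acc 0, east 0, south 0
  cycle 1: PE[1][2] → acc 0, east 0, south 0
  cycle 2: PE[1][2] → acc 0, east 0, south 0
  cycle 3: PE[1][2] → acc 73, east 73, south 5
  cycle 4: PE[1][2] → acc 139, east 139, south 8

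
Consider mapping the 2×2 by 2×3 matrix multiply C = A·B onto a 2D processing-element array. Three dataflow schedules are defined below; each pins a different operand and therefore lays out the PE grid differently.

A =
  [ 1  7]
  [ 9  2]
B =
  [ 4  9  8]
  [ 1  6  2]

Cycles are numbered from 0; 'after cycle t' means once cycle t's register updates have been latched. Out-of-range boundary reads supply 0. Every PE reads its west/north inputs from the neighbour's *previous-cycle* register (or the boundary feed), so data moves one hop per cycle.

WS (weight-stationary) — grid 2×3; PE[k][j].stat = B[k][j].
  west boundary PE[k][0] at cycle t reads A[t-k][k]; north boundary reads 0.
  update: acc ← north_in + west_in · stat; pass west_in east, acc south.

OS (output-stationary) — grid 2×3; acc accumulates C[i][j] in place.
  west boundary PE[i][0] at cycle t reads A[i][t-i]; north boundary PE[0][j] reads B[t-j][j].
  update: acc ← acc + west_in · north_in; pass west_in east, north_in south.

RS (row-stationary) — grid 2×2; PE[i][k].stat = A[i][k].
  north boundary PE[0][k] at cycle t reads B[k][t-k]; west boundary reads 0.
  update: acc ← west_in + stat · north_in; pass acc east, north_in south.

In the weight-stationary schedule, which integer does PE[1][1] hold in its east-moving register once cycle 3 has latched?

register = 2

WS (2×3). Following PE[1][1] plus its west/north inputs:
  @0  [0,1]  acc 0  |  →0  ↓0
  @0  [1,0]  acc 0  |  →0  ↓0
  @0  [1,1]  acc 0  |  →0  ↓0
  @1  [0,1]  acc 9  |  →1  ↓9
  @1  [1,0]  acc 11  |  →7  ↓11
  @1  [1,1]  acc 0  |  →0  ↓0
  @2  [0,1]  acc 81  |  →9  ↓81
  @2  [1,0]  acc 38  |  →2  ↓38
  @2  [1,1]  acc 51  |  →7  ↓51
  @3  [0,1]  acc 0  |  →0  ↓0
  @3  [1,0]  acc 0  |  →0  ↓0
  @3  [1,1]  acc 93  |  →2  ↓93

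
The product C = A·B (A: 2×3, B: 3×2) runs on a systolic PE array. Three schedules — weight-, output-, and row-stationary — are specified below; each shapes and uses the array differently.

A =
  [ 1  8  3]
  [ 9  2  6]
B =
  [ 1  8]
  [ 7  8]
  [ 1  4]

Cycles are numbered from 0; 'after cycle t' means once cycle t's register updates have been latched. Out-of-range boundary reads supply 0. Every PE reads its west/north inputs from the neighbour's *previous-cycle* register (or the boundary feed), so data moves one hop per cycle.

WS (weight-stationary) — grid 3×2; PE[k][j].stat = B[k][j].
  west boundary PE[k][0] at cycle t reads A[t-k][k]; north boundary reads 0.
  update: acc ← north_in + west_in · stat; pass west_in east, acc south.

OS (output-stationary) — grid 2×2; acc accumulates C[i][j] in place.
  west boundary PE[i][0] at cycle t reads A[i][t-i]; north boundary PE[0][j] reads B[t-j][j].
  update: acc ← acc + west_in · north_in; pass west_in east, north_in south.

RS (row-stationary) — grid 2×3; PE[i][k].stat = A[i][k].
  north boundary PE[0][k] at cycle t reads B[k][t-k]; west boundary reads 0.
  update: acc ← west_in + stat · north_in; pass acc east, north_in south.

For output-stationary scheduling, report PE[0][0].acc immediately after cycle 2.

OS (2×2). Following PE[0][0] plus its west/north inputs:
  after 0 — PE[0][0] acc=1, pass-E 1, pass-S 1
  after 1 — PE[0][0] acc=57, pass-E 8, pass-S 7
  after 2 — PE[0][0] acc=60, pass-E 3, pass-S 1

PE[0][0].acc = 60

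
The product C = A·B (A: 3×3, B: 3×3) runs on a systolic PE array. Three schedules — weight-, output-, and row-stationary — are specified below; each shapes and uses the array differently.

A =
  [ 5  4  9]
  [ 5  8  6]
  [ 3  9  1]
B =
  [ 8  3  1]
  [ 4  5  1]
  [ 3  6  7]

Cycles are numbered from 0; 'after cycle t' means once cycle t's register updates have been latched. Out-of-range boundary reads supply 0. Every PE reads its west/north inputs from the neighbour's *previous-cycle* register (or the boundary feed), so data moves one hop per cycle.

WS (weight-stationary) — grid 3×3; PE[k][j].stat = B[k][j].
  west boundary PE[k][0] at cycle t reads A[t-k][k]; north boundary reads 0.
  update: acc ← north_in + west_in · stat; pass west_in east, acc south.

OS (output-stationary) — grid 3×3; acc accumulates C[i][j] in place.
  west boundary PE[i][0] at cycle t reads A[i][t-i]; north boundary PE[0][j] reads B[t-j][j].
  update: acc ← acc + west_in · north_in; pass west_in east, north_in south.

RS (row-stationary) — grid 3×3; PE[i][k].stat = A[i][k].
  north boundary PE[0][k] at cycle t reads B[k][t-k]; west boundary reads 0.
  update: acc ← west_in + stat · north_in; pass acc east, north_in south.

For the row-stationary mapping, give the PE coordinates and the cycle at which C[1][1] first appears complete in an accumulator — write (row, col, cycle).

Under RS, C[1][1] lands at PE[1][2]:
  t=0 PE[1][2]: acc=0 h=0 v=0
  t=1 PE[1][2]: acc=0 h=0 v=0
  t=2 PE[1][2]: acc=0 h=0 v=0
  t=3 PE[1][2]: acc=90 h=90 v=3
  t=4 PE[1][2]: acc=91 h=91 v=6

(row, col, cycle) = (1, 2, 4)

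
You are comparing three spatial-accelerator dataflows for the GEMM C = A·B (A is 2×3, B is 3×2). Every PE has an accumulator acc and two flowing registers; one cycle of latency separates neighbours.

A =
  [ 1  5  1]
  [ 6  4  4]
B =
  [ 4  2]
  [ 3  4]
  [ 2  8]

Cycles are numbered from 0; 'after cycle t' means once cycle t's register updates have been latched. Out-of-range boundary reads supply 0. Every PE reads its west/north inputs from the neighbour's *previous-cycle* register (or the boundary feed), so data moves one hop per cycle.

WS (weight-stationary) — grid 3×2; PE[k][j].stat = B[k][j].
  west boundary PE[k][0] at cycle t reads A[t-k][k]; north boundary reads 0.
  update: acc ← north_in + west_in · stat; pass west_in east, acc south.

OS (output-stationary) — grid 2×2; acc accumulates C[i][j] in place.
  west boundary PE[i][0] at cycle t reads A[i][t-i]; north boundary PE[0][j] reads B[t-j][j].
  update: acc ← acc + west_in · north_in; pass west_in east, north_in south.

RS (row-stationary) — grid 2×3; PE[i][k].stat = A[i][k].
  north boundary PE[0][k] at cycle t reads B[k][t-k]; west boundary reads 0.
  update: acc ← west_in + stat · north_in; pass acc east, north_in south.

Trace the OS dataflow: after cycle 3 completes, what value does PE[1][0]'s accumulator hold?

PE[1][0].acc = 44

OS on a 2×2 grid — tracing PE[1][0] and its feeders:
  @0  [0,0]  acc 4  |  →1  ↓4
  @0  [1,0]  acc 0  |  →0  ↓0
  @1  [0,0]  acc 19  |  →5  ↓3
  @1  [1,0]  acc 24  |  →6  ↓4
  @2  [0,0]  acc 21  |  →1  ↓2
  @2  [1,0]  acc 36  |  →4  ↓3
  @3  [0,0]  acc 21  |  →0  ↓0
  @3  [1,0]  acc 44  |  →4  ↓2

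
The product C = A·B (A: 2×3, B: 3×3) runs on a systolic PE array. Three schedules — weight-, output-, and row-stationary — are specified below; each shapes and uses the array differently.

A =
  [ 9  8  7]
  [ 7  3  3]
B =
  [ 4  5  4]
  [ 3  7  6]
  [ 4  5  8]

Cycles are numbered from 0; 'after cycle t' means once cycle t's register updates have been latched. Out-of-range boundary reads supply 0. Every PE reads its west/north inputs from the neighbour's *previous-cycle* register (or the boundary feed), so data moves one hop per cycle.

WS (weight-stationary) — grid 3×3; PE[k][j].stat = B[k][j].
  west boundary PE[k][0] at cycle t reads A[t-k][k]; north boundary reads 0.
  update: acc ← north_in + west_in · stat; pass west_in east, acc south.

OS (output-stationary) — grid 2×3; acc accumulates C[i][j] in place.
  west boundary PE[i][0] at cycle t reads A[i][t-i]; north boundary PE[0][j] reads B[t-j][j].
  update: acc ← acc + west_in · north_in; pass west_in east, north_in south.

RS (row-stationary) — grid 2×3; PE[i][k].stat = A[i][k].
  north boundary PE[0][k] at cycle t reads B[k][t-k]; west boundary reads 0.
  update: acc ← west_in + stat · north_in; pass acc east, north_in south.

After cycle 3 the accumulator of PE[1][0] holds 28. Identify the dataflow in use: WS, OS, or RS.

WS (3×3 grid), PE[1][0]:
  t=0 PE[1][0]: acc=0 h=0 v=0
  t=1 PE[1][0]: acc=60 h=8 v=60
  t=2 PE[1][0]: acc=37 h=3 v=37
  t=3 PE[1][0]: acc=0 h=0 v=0
OS (2×3 grid), PE[1][0]:
  t=0 PE[1][0]: acc=0 h=0 v=0
  t=1 PE[1][0]: acc=28 h=7 v=4
  t=2 PE[1][0]: acc=37 h=3 v=3
  t=3 PE[1][0]: acc=49 h=3 v=4
RS (2×3 grid), PE[1][0]:
  t=0 PE[1][0]: acc=0 h=0 v=0
  t=1 PE[1][0]: acc=28 h=28 v=4
  t=2 PE[1][0]: acc=35 h=35 v=5
  t=3 PE[1][0]: acc=28 h=28 v=4

dataflow = RS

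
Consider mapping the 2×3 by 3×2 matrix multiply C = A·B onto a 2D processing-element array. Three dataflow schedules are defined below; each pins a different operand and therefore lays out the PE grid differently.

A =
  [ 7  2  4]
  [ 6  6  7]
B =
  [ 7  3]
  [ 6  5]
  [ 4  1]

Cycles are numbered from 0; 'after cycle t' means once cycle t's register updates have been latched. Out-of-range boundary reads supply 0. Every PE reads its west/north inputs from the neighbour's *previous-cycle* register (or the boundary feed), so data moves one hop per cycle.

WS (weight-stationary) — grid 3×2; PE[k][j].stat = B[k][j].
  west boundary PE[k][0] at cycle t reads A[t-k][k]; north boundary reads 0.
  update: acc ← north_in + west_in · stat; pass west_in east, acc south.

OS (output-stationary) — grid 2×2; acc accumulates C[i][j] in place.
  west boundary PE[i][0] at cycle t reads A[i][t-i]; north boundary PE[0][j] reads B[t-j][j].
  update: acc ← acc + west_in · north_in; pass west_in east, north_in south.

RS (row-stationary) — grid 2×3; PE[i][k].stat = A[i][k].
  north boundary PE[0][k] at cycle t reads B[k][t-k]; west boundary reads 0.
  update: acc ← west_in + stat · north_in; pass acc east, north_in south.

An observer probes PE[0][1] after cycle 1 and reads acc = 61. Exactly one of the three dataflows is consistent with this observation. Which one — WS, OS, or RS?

— WS: 3×2; PE[0][1] trace:
  c0 r0c1: 0 / 0 / 0
  c1 r0c1: 21 / 7 / 21
— OS: 2×2; PE[0][1] trace:
  c0 r0c1: 0 / 0 / 0
  c1 r0c1: 21 / 7 / 3
— RS: 2×3; PE[0][1] trace:
  c0 r0c1: 0 / 0 / 0
  c1 r0c1: 61 / 61 / 6

dataflow = RS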